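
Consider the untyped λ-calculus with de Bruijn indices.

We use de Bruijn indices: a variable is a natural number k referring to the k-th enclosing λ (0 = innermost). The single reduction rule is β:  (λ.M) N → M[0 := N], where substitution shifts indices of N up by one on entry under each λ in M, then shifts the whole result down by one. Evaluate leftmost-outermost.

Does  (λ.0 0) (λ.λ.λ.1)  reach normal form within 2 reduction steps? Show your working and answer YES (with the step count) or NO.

Answer: YES — reaches normal form λ.λ.1 in 2 ≤ 2 steps

Derivation:
  start: (λ.0 0) (λ.λ.λ.1)
  [1] (λ.λ.λ.1) (λ.λ.λ.1)
  [2] λ.λ.1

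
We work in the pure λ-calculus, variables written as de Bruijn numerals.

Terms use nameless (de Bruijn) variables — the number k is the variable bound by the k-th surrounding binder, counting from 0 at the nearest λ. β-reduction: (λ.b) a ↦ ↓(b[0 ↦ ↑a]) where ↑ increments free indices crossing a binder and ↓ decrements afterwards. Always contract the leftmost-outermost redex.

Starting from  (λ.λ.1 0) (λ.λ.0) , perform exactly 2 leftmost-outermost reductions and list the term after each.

Answer: after 2 steps: λ.λ.0

Working:
  start: (λ.λ.1 0) (λ.λ.0)
  [1] λ.(λ.λ.0) 0
  [2] λ.λ.0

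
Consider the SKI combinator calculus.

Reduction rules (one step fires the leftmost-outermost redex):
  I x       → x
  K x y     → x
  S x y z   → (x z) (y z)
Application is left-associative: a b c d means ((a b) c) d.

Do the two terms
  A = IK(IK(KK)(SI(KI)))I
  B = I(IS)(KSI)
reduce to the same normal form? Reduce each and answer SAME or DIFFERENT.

Answer: DIFFERENT — A ⇓ KK, B ⇓ SS

Derivation:
Term A:
  start: IK(IK(KK)(SI(KI)))I
  step 1: K(IK(KK)(SI(KI)))I
  step 2: IK(KK)(SI(KI))
  step 3: K(KK)(SI(KI))
  step 4: KK

Term B:
  start: I(IS)(KSI)
  step 1: IS(KSI)
  step 2: S(KSI)
  step 3: SS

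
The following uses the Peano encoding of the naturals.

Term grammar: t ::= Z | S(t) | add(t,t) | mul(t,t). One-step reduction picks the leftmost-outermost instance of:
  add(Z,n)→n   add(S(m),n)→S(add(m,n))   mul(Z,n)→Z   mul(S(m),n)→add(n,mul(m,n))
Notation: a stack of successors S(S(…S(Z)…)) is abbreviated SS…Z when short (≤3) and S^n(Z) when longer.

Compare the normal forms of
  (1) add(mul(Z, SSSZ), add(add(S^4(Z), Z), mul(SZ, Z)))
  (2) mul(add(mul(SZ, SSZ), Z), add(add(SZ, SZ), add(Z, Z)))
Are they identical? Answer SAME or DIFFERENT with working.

Term A:
  start: add(mul(Z, SSSZ), add(add(S^4(Z), Z), mul(SZ, Z)))
  →1  add(Z, add(add(S^4(Z), Z), mul(SZ, Z)))
  →2  add(add(S^4(Z), Z), mul(SZ, Z))
  →3  add(S(add(SSSZ, Z)), mul(SZ, Z))
  →4  S(add(add(SSSZ, Z), mul(SZ, Z)))
  →5  S(add(S(add(SSZ, Z)), mul(SZ, Z)))
  →6  S(S(add(add(SSZ, Z), mul(SZ, Z))))
  →7  S(S(add(S(add(SZ, Z)), mul(SZ, Z))))
  →8  S(S(S(add(add(SZ, Z), mul(SZ, Z)))))
  →9  S(S(S(add(S(add(Z, Z)), mul(SZ, Z)))))
  →10  S(S(S(S(add(add(Z, Z), mul(SZ, Z))))))
  →11  S(S(S(S(add(Z, mul(SZ, Z))))))
  →12  S(S(S(S(mul(SZ, Z)))))
  →13  S(S(S(S(add(Z, mul(Z, Z))))))
  →14  S(S(S(S(mul(Z, Z)))))
  →15  S^4(Z)

Term B:
  start: mul(add(mul(SZ, SSZ), Z), add(add(SZ, SZ), add(Z, Z)))
  →1  mul(add(add(SSZ, mul(Z, SSZ)), Z), add(add(SZ, SZ), add(Z, Z)))
  →2  mul(add(S(add(SZ, mul(Z, SSZ))), Z), add(add(SZ, SZ), add(Z, Z)))
  →3  mul(S(add(add(SZ, mul(Z, SSZ)), Z)), add(add(SZ, SZ), add(Z, Z)))
  →4  add(add(add(SZ, SZ), add(Z, Z)), mul(add(add(SZ, mul(Z, SSZ)), Z), add(add(SZ, SZ), add(Z, Z))))
  →5  add(add(S(add(Z, SZ)), add(Z, Z)), mul(add(add(SZ, mul(Z, SSZ)), Z), add(add(SZ, SZ), add(Z, Z))))
  →6  add(S(add(add(Z, SZ), add(Z, Z))), mul(add(add(SZ, mul(Z, SSZ)), Z), add(add(SZ, SZ), add(Z, Z))))
  →7  S(add(add(add(Z, SZ), add(Z, Z)), mul(add(add(SZ, mul(Z, SSZ)), Z), add(add(SZ, SZ), add(Z, Z)))))
  →8  S(add(add(SZ, add(Z, Z)), mul(add(add(SZ, mul(Z, SSZ)), Z), add(add(SZ, SZ), add(Z, Z)))))
  →9  S(add(S(add(Z, add(Z, Z))), mul(add(add(SZ, mul(Z, SSZ)), Z), add(add(SZ, SZ), add(Z, Z)))))
  →10  S(S(add(add(Z, add(Z, Z)), mul(add(add(SZ, mul(Z, SSZ)), Z), add(add(SZ, SZ), add(Z, Z))))))
  →11  S(S(add(add(Z, Z), mul(add(add(SZ, mul(Z, SSZ)), Z), add(add(SZ, SZ), add(Z, Z))))))
  →12  S(S(add(Z, mul(add(add(SZ, mul(Z, SSZ)), Z), add(add(SZ, SZ), add(Z, Z))))))
  →13  S(S(mul(add(add(SZ, mul(Z, SSZ)), Z), add(add(SZ, SZ), add(Z, Z)))))
  →14  S(S(mul(add(S(add(Z, mul(Z, SSZ))), Z), add(add(SZ, SZ), add(Z, Z)))))
  →15  S(S(mul(S(add(add(Z, mul(Z, SSZ)), Z)), add(add(SZ, SZ), add(Z, Z)))))
  →16  S(S(add(add(add(SZ, SZ), add(Z, Z)), mul(add(add(Z, mul(Z, SSZ)), Z), add(add(SZ, SZ), add(Z, Z))))))
  →17  S(S(add(add(S(add(Z, SZ)), add(Z, Z)), mul(add(add(Z, mul(Z, SSZ)), Z), add(add(SZ, SZ), add(Z, Z))))))
  →18  S(S(add(S(add(add(Z, SZ), add(Z, Z))), mul(add(add(Z, mul(Z, SSZ)), Z), add(add(SZ, SZ), add(Z, Z))))))
  →19  S(S(S(add(add(add(Z, SZ), add(Z, Z)), mul(add(add(Z, mul(Z, SSZ)), Z), add(add(SZ, SZ), add(Z, Z)))))))
  →20  S(S(S(add(add(SZ, add(Z, Z)), mul(add(add(Z, mul(Z, SSZ)), Z), add(add(SZ, SZ), add(Z, Z)))))))
  →21  S(S(S(add(S(add(Z, add(Z, Z))), mul(add(add(Z, mul(Z, SSZ)), Z), add(add(SZ, SZ), add(Z, Z)))))))
  →22  S(S(S(S(add(add(Z, add(Z, Z)), mul(add(add(Z, mul(Z, SSZ)), Z), add(add(SZ, SZ), add(Z, Z))))))))
  →23  S(S(S(S(add(add(Z, Z), mul(add(add(Z, mul(Z, SSZ)), Z), add(add(SZ, SZ), add(Z, Z))))))))
  →24  S(S(S(S(add(Z, mul(add(add(Z, mul(Z, SSZ)), Z), add(add(SZ, SZ), add(Z, Z))))))))
  →25  S(S(S(S(mul(add(add(Z, mul(Z, SSZ)), Z), add(add(SZ, SZ), add(Z, Z)))))))
  →26  S(S(S(S(mul(add(mul(Z, SSZ), Z), add(add(SZ, SZ), add(Z, Z)))))))
  →27  S(S(S(S(mul(add(Z, Z), add(add(SZ, SZ), add(Z, Z)))))))
  →28  S(S(S(S(mul(Z, add(add(SZ, SZ), add(Z, Z)))))))
  →29  S^4(Z)

Answer: SAME — A ⇓ S^4(Z), B ⇓ S^4(Z)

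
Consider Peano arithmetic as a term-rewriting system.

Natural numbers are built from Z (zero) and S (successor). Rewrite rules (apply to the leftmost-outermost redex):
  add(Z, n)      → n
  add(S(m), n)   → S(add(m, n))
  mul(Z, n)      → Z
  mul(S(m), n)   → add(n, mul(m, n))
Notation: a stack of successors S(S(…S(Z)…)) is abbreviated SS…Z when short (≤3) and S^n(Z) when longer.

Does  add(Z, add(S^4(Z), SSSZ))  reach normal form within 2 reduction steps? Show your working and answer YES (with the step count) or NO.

Answer: NO — after 2 steps the term is S(add(SSSZ, SSSZ)), not yet normal

Derivation:
  start: add(Z, add(S^4(Z), SSSZ))
  [1] add(S^4(Z), SSSZ)
  [2] S(add(SSSZ, SSSZ))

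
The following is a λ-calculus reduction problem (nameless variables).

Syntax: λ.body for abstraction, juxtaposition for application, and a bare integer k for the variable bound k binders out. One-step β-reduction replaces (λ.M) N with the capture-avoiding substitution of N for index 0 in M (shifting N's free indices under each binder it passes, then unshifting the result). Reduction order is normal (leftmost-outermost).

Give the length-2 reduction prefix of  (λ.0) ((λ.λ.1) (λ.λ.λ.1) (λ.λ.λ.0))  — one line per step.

Answer: after 2 steps: (λ.λ.λ.λ.1) (λ.λ.λ.0)

Working:
  start: (λ.0) ((λ.λ.1) (λ.λ.λ.1) (λ.λ.λ.0))
  →1  (λ.λ.1) (λ.λ.λ.1) (λ.λ.λ.0)
  →2  (λ.λ.λ.λ.1) (λ.λ.λ.0)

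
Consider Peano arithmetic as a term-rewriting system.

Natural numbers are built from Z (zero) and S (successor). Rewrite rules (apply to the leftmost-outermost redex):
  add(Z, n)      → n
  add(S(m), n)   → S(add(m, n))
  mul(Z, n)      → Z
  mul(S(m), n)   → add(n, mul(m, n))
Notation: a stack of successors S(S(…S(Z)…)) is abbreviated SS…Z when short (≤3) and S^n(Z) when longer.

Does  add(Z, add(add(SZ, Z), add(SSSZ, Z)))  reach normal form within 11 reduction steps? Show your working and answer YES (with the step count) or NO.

Answer: YES — reaches normal form S^4(Z) in 9 ≤ 11 steps

Working:
  start: add(Z, add(add(SZ, Z), add(SSSZ, Z)))
  step 1: add(add(SZ, Z), add(SSSZ, Z))
  step 2: add(S(add(Z, Z)), add(SSSZ, Z))
  step 3: S(add(add(Z, Z), add(SSSZ, Z)))
  step 4: S(add(Z, add(SSSZ, Z)))
  step 5: S(add(SSSZ, Z))
  step 6: S(S(add(SSZ, Z)))
  step 7: S(S(S(add(SZ, Z))))
  step 8: S(S(S(S(add(Z, Z)))))
  step 9: S^4(Z)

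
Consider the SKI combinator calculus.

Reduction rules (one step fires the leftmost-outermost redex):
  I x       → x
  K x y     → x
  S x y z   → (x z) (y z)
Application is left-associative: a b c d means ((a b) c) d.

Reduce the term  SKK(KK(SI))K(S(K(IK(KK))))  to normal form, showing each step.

Answer: normal form = K  (in 4 steps)

Reduction:
  start: SKK(KK(SI))K(S(K(IK(KK))))
  [1] K(KK(SI))(K(KK(SI)))K(S(K(IK(KK))))
  [2] KK(SI)K(S(K(IK(KK))))
  [3] KK(S(K(IK(KK))))
  [4] K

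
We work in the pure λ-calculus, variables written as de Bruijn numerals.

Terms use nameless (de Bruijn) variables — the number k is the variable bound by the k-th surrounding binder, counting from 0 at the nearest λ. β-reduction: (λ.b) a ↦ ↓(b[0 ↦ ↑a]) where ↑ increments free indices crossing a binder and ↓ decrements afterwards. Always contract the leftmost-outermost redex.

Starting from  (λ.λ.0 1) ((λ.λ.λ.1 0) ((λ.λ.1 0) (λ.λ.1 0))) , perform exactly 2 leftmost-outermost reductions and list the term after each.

Answer: after 2 steps: λ.0 (λ.λ.1 0)

Reduction:
  start: (λ.λ.0 1) ((λ.λ.λ.1 0) ((λ.λ.1 0) (λ.λ.1 0)))
  →1  λ.0 ((λ.λ.λ.1 0) ((λ.λ.1 0) (λ.λ.1 0)))
  →2  λ.0 (λ.λ.1 0)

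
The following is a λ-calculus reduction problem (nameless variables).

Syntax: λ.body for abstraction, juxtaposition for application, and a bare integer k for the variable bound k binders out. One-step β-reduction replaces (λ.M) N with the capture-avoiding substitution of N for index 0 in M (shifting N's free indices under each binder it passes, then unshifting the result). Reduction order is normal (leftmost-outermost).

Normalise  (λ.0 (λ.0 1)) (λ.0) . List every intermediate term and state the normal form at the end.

Answer: normal form = λ.0 (λ.0)  (in 2 steps)

Reduction:
  start: (λ.0 (λ.0 1)) (λ.0)
  →1  (λ.0) (λ.0 (λ.0))
  →2  λ.0 (λ.0)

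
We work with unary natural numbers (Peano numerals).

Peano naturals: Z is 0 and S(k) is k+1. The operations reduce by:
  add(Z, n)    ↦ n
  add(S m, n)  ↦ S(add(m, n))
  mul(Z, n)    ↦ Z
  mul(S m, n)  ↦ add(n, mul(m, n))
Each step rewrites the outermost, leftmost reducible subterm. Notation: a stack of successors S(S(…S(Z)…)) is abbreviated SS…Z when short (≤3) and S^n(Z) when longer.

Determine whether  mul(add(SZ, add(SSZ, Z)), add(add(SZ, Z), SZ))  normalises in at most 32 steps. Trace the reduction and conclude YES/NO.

Answer: YES — reaches normal form S^6(Z) in 30 ≤ 32 steps

Working:
  start: mul(add(SZ, add(SSZ, Z)), add(add(SZ, Z), SZ))
  →1  mul(S(add(Z, add(SSZ, Z))), add(add(SZ, Z), SZ))
  →2  add(add(add(SZ, Z), SZ), mul(add(Z, add(SSZ, Z)), add(add(SZ, Z), SZ)))
  →3  add(add(S(add(Z, Z)), SZ), mul(add(Z, add(SSZ, Z)), add(add(SZ, Z), SZ)))
  →4  add(S(add(add(Z, Z), SZ)), mul(add(Z, add(SSZ, Z)), add(add(SZ, Z), SZ)))
  →5  S(add(add(add(Z, Z), SZ), mul(add(Z, add(SSZ, Z)), add(add(SZ, Z), SZ))))
  →6  S(add(add(Z, SZ), mul(add(Z, add(SSZ, Z)), add(add(SZ, Z), SZ))))
  →7  S(add(SZ, mul(add(Z, add(SSZ, Z)), add(add(SZ, Z), SZ))))
  →8  S(S(add(Z, mul(add(Z, add(SSZ, Z)), add(add(SZ, Z), SZ)))))
  →9  S(S(mul(add(Z, add(SSZ, Z)), add(add(SZ, Z), SZ))))
  →10  S(S(mul(add(SSZ, Z), add(add(SZ, Z), SZ))))
  →11  S(S(mul(S(add(SZ, Z)), add(add(SZ, Z), SZ))))
  →12  S(S(add(add(add(SZ, Z), SZ), mul(add(SZ, Z), add(add(SZ, Z), SZ)))))
  →13  S(S(add(add(S(add(Z, Z)), SZ), mul(add(SZ, Z), add(add(SZ, Z), SZ)))))
  →14  S(S(add(S(add(add(Z, Z), SZ)), mul(add(SZ, Z), add(add(SZ, Z), SZ)))))
  →15  S(S(S(add(add(add(Z, Z), SZ), mul(add(SZ, Z), add(add(SZ, Z), SZ))))))
  →16  S(S(S(add(add(Z, SZ), mul(add(SZ, Z), add(add(SZ, Z), SZ))))))
  →17  S(S(S(add(SZ, mul(add(SZ, Z), add(add(SZ, Z), SZ))))))
  →18  S(S(S(S(add(Z, mul(add(SZ, Z), add(add(SZ, Z), SZ)))))))
  →19  S(S(S(S(mul(add(SZ, Z), add(add(SZ, Z), SZ))))))
  →20  S(S(S(S(mul(S(add(Z, Z)), add(add(SZ, Z), SZ))))))
  →21  S(S(S(S(add(add(add(SZ, Z), SZ), mul(add(Z, Z), add(add(SZ, Z), SZ)))))))
  →22  S(S(S(S(add(add(S(add(Z, Z)), SZ), mul(add(Z, Z), add(add(SZ, Z), SZ)))))))
  →23  S(S(S(S(add(S(add(add(Z, Z), SZ)), mul(add(Z, Z), add(add(SZ, Z), SZ)))))))
  →24  S(S(S(S(S(add(add(add(Z, Z), SZ), mul(add(Z, Z), add(add(SZ, Z), SZ))))))))
  →25  S(S(S(S(S(add(add(Z, SZ), mul(add(Z, Z), add(add(SZ, Z), SZ))))))))
  →26  S(S(S(S(S(add(SZ, mul(add(Z, Z), add(add(SZ, Z), SZ))))))))
  →27  S(S(S(S(S(S(add(Z, mul(add(Z, Z), add(add(SZ, Z), SZ)))))))))
  →28  S(S(S(S(S(S(mul(add(Z, Z), add(add(SZ, Z), SZ))))))))
  →29  S(S(S(S(S(S(mul(Z, add(add(SZ, Z), SZ))))))))
  →30  S^6(Z)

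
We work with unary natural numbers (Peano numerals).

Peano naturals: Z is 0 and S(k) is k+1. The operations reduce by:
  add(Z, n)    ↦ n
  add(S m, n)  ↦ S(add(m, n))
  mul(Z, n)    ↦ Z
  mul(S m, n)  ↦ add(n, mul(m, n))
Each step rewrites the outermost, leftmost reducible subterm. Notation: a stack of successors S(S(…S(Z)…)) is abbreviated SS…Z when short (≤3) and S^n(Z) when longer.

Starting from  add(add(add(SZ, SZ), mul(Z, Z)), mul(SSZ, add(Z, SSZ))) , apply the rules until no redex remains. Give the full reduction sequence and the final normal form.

  start: add(add(add(SZ, SZ), mul(Z, Z)), mul(SSZ, add(Z, SSZ)))
  [1] add(add(S(add(Z, SZ)), mul(Z, Z)), mul(SSZ, add(Z, SSZ)))
  [2] add(S(add(add(Z, SZ), mul(Z, Z))), mul(SSZ, add(Z, SSZ)))
  [3] S(add(add(add(Z, SZ), mul(Z, Z)), mul(SSZ, add(Z, SSZ))))
  [4] S(add(add(SZ, mul(Z, Z)), mul(SSZ, add(Z, SSZ))))
  [5] S(add(S(add(Z, mul(Z, Z))), mul(SSZ, add(Z, SSZ))))
  [6] S(S(add(add(Z, mul(Z, Z)), mul(SSZ, add(Z, SSZ)))))
  [7] S(S(add(mul(Z, Z), mul(SSZ, add(Z, SSZ)))))
  [8] S(S(add(Z, mul(SSZ, add(Z, SSZ)))))
  [9] S(S(mul(SSZ, add(Z, SSZ))))
  [10] S(S(add(add(Z, SSZ), mul(SZ, add(Z, SSZ)))))
  [11] S(S(add(SSZ, mul(SZ, add(Z, SSZ)))))
  [12] S(S(S(add(SZ, mul(SZ, add(Z, SSZ))))))
  [13] S(S(S(S(add(Z, mul(SZ, add(Z, SSZ)))))))
  [14] S(S(S(S(mul(SZ, add(Z, SSZ))))))
  [15] S(S(S(S(add(add(Z, SSZ), mul(Z, add(Z, SSZ)))))))
  [16] S(S(S(S(add(SSZ, mul(Z, add(Z, SSZ)))))))
  [17] S(S(S(S(S(add(SZ, mul(Z, add(Z, SSZ))))))))
  [18] S(S(S(S(S(S(add(Z, mul(Z, add(Z, SSZ)))))))))
  [19] S(S(S(S(S(S(mul(Z, add(Z, SSZ))))))))
  [20] S^6(Z)

Answer: normal form = S^6(Z)  (in 20 steps)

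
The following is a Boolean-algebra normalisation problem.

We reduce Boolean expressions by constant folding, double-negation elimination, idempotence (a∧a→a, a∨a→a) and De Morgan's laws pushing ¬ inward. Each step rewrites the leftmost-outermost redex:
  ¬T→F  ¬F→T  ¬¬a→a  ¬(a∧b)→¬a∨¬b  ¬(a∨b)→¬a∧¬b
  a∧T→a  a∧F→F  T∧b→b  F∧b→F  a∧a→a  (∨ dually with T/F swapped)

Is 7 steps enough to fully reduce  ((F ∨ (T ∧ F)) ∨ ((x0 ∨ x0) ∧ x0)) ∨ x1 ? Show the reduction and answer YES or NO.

Answer: YES — reaches normal form x0 ∨ x1 in 5 ≤ 7 steps

Working:
  start: ((F ∨ (T ∧ F)) ∨ ((x0 ∨ x0) ∧ x0)) ∨ x1
  [1] ((T ∧ F) ∨ ((x0 ∨ x0) ∧ x0)) ∨ x1
  [2] (F ∨ ((x0 ∨ x0) ∧ x0)) ∨ x1
  [3] ((x0 ∨ x0) ∧ x0) ∨ x1
  [4] (x0 ∧ x0) ∨ x1
  [5] x0 ∨ x1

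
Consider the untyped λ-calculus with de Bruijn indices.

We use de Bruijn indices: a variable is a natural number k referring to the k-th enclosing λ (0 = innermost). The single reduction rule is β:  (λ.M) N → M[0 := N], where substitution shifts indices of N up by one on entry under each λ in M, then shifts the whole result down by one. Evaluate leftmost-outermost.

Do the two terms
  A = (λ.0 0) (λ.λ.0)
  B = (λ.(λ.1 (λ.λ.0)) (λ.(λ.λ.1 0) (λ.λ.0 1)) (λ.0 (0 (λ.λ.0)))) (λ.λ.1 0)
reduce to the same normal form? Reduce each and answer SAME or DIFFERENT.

Answer: SAME — A ⇓ λ.0, B ⇓ λ.0

Derivation:
Term A:
  start: (λ.0 0) (λ.λ.0)
  →1  (λ.λ.0) (λ.λ.0)
  →2  λ.0

Term B:
  start: (λ.(λ.1 (λ.λ.0)) (λ.(λ.λ.1 0) (λ.λ.0 1)) (λ.0 (0 (λ.λ.0)))) (λ.λ.1 0)
  →1  (λ.(λ.λ.1 0) (λ.λ.0)) (λ.(λ.λ.1 0) (λ.λ.0 1)) (λ.0 (0 (λ.λ.0)))
  →2  (λ.λ.1 0) (λ.λ.0) (λ.0 (0 (λ.λ.0)))
  →3  (λ.(λ.λ.0) 0) (λ.0 (0 (λ.λ.0)))
  →4  (λ.λ.0) (λ.0 (0 (λ.λ.0)))
  →5  λ.0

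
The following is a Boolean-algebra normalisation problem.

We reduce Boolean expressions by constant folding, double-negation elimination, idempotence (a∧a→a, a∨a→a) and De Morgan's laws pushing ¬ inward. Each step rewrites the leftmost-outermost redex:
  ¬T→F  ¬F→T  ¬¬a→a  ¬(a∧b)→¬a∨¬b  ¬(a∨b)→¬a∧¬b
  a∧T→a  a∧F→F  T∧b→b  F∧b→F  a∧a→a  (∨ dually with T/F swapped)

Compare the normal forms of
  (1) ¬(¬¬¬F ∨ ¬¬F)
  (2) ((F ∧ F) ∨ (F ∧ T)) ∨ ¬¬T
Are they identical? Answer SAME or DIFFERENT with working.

Term A:
  start: ¬(¬¬¬F ∨ ¬¬F)
  step 1: ¬¬¬¬F ∧ ¬¬¬F
  step 2: ¬¬F ∧ ¬¬¬F
  step 3: F ∧ ¬¬¬F
  step 4: F

Term B:
  start: ((F ∧ F) ∨ (F ∧ T)) ∨ ¬¬T
  step 1: (F ∨ (F ∧ T)) ∨ ¬¬T
  step 2: (F ∧ T) ∨ ¬¬T
  step 3: F ∨ ¬¬T
  step 4: ¬¬T
  step 5: T

Answer: DIFFERENT — A ⇓ F, B ⇓ T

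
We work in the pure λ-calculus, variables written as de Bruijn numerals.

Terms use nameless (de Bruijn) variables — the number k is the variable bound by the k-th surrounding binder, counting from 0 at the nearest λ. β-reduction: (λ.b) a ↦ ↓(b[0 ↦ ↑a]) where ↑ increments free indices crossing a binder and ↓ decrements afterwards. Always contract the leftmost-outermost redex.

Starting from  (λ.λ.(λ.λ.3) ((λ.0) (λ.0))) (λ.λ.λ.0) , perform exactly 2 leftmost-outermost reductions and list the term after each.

Answer: after 2 steps: λ.λ.λ.λ.λ.0

Reduction:
  start: (λ.λ.(λ.λ.3) ((λ.0) (λ.0))) (λ.λ.λ.0)
  [1] λ.(λ.λ.λ.λ.λ.0) ((λ.0) (λ.0))
  [2] λ.λ.λ.λ.λ.0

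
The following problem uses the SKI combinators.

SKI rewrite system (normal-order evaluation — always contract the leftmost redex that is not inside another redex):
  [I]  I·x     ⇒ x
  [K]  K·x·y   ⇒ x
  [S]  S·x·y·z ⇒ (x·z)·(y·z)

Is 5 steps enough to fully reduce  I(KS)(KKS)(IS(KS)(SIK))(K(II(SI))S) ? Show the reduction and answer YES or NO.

  start: I(KS)(KKS)(IS(KS)(SIK))(K(II(SI))S)
  [1] KS(KKS)(IS(KS)(SIK))(K(II(SI))S)
  [2] S(IS(KS)(SIK))(K(II(SI))S)
  [3] S(S(KS)(SIK))(K(II(SI))S)
  [4] S(S(KS)(SIK))(II(SI))
  [5] S(S(KS)(SIK))(I(SI))

Answer: NO — after 5 steps the term is S(S(KS)(SIK))(I(SI)), not yet normal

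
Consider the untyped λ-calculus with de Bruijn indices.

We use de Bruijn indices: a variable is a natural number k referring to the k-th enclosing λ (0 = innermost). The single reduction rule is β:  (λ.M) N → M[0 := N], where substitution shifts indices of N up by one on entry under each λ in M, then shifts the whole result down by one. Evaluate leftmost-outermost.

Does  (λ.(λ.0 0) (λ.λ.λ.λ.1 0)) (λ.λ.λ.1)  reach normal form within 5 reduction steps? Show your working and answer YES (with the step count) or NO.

  start: (λ.(λ.0 0) (λ.λ.λ.λ.1 0)) (λ.λ.λ.1)
  →1  (λ.0 0) (λ.λ.λ.λ.1 0)
  →2  (λ.λ.λ.λ.1 0) (λ.λ.λ.λ.1 0)
  →3  λ.λ.λ.1 0

Answer: YES — reaches normal form λ.λ.λ.1 0 in 3 ≤ 5 steps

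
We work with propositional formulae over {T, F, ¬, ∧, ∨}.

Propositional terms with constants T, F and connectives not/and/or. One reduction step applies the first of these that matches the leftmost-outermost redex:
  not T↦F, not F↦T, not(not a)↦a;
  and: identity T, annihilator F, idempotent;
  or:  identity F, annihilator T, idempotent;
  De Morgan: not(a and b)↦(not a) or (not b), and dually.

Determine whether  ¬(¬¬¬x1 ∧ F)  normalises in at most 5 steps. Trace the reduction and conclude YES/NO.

  start: ¬(¬¬¬x1 ∧ F)
  →1  ¬¬¬¬x1 ∨ ¬F
  →2  ¬¬x1 ∨ ¬F
  →3  x1 ∨ ¬F
  →4  x1 ∨ T
  →5  T

Answer: YES — reaches normal form T in 5 ≤ 5 steps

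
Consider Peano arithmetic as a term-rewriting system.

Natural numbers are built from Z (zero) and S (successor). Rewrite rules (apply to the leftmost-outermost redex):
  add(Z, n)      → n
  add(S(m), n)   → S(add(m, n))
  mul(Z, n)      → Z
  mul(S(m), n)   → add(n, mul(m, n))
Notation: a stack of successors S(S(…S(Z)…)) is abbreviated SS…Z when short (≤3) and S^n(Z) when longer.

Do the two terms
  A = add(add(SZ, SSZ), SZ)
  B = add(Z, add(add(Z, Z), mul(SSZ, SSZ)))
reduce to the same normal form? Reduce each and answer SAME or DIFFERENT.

Answer: SAME — A ⇓ S^4(Z), B ⇓ S^4(Z)

Working:
Term A:
  start: add(add(SZ, SSZ), SZ)
  step 1: add(S(add(Z, SSZ)), SZ)
  step 2: S(add(add(Z, SSZ), SZ))
  step 3: S(add(SSZ, SZ))
  step 4: S(S(add(SZ, SZ)))
  step 5: S(S(S(add(Z, SZ))))
  step 6: S^4(Z)

Term B:
  start: add(Z, add(add(Z, Z), mul(SSZ, SSZ)))
  step 1: add(add(Z, Z), mul(SSZ, SSZ))
  step 2: add(Z, mul(SSZ, SSZ))
  step 3: mul(SSZ, SSZ)
  step 4: add(SSZ, mul(SZ, SSZ))
  step 5: S(add(SZ, mul(SZ, SSZ)))
  step 6: S(S(add(Z, mul(SZ, SSZ))))
  step 7: S(S(mul(SZ, SSZ)))
  step 8: S(S(add(SSZ, mul(Z, SSZ))))
  step 9: S(S(S(add(SZ, mul(Z, SSZ)))))
  step 10: S(S(S(S(add(Z, mul(Z, SSZ))))))
  step 11: S(S(S(S(mul(Z, SSZ)))))
  step 12: S^4(Z)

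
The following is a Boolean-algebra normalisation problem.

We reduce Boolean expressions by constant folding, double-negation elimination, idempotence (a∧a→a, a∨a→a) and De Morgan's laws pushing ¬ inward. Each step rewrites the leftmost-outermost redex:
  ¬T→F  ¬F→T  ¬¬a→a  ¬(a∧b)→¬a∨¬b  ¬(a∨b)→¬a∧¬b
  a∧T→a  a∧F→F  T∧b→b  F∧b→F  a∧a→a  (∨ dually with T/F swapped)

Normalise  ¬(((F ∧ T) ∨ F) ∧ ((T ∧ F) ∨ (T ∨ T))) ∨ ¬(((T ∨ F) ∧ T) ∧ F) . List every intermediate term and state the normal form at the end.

Answer: normal form = T  (in 9 steps)

Reduction:
  start: ¬(((F ∧ T) ∨ F) ∧ ((T ∧ F) ∨ (T ∨ T))) ∨ ¬(((T ∨ F) ∧ T) ∧ F)
  →1  (¬((F ∧ T) ∨ F) ∨ ¬((T ∧ F) ∨ (T ∨ T))) ∨ ¬(((T ∨ F) ∧ T) ∧ F)
  →2  ((¬(F ∧ T) ∧ ¬F) ∨ ¬((T ∧ F) ∨ (T ∨ T))) ∨ ¬(((T ∨ F) ∧ T) ∧ F)
  →3  (((¬F ∨ ¬T) ∧ ¬F) ∨ ¬((T ∧ F) ∨ (T ∨ T))) ∨ ¬(((T ∨ F) ∧ T) ∧ F)
  →4  (((T ∨ ¬T) ∧ ¬F) ∨ ¬((T ∧ F) ∨ (T ∨ T))) ∨ ¬(((T ∨ F) ∧ T) ∧ F)
  →5  ((T ∧ ¬F) ∨ ¬((T ∧ F) ∨ (T ∨ T))) ∨ ¬(((T ∨ F) ∧ T) ∧ F)
  →6  (¬F ∨ ¬((T ∧ F) ∨ (T ∨ T))) ∨ ¬(((T ∨ F) ∧ T) ∧ F)
  →7  (T ∨ ¬((T ∧ F) ∨ (T ∨ T))) ∨ ¬(((T ∨ F) ∧ T) ∧ F)
  →8  T ∨ ¬(((T ∨ F) ∧ T) ∧ F)
  →9  T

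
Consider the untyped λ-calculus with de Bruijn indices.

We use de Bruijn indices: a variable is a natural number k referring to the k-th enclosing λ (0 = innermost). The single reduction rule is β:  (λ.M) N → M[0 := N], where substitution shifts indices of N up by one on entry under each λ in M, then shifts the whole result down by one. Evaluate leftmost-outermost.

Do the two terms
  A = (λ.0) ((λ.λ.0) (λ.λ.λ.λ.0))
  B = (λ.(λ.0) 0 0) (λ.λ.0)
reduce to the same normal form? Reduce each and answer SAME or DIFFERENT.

Term A:
  start: (λ.0) ((λ.λ.0) (λ.λ.λ.λ.0))
  step 1: (λ.λ.0) (λ.λ.λ.λ.0)
  step 2: λ.0

Term B:
  start: (λ.(λ.0) 0 0) (λ.λ.0)
  step 1: (λ.0) (λ.λ.0) (λ.λ.0)
  step 2: (λ.λ.0) (λ.λ.0)
  step 3: λ.0

Answer: SAME — A ⇓ λ.0, B ⇓ λ.0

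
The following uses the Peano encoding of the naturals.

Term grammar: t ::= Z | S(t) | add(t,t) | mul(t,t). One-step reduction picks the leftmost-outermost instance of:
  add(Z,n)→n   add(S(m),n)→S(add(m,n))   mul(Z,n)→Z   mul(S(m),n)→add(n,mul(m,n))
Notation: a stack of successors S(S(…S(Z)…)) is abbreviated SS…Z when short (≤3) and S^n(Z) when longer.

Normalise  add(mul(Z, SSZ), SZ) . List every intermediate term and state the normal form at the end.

  start: add(mul(Z, SSZ), SZ)
  step 1: add(Z, SZ)
  step 2: SZ

Answer: normal form = SZ  (in 2 steps)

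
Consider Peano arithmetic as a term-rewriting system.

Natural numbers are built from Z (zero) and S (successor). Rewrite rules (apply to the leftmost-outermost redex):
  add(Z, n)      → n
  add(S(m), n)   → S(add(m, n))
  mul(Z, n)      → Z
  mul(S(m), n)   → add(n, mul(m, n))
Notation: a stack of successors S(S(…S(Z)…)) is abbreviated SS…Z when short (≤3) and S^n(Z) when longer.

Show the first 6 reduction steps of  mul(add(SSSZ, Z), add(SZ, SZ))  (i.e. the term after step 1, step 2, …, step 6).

  start: mul(add(SSSZ, Z), add(SZ, SZ))
  step 1: mul(S(add(SSZ, Z)), add(SZ, SZ))
  step 2: add(add(SZ, SZ), mul(add(SSZ, Z), add(SZ, SZ)))
  step 3: add(S(add(Z, SZ)), mul(add(SSZ, Z), add(SZ, SZ)))
  step 4: S(add(add(Z, SZ), mul(add(SSZ, Z), add(SZ, SZ))))
  step 5: S(add(SZ, mul(add(SSZ, Z), add(SZ, SZ))))
  step 6: S(S(add(Z, mul(add(SSZ, Z), add(SZ, SZ)))))

Answer: after 6 steps: S(S(add(Z, mul(add(SSZ, Z), add(SZ, SZ)))))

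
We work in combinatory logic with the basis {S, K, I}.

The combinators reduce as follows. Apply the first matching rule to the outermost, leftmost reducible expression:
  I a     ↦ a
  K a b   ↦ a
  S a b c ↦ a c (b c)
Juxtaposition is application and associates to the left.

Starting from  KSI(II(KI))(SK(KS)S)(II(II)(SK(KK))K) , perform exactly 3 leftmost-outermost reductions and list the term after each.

  start: KSI(II(KI))(SK(KS)S)(II(II)(SK(KK))K)
  →1  S(II(KI))(SK(KS)S)(II(II)(SK(KK))K)
  →2  II(KI)(II(II)(SK(KK))K)(SK(KS)S(II(II)(SK(KK))K))
  →3  I(KI)(II(II)(SK(KK))K)(SK(KS)S(II(II)(SK(KK))K))

Answer: after 3 steps: I(KI)(II(II)(SK(KK))K)(SK(KS)S(II(II)(SK(KK))K))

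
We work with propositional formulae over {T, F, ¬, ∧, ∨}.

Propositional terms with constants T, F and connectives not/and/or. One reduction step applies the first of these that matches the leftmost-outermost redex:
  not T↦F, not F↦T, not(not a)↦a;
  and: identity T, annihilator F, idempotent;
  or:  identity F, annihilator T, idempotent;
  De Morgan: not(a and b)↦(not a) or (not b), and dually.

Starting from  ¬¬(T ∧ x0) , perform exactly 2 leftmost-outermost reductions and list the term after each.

  start: ¬¬(T ∧ x0)
  [1] T ∧ x0
  [2] x0

Answer: after 2 steps: x0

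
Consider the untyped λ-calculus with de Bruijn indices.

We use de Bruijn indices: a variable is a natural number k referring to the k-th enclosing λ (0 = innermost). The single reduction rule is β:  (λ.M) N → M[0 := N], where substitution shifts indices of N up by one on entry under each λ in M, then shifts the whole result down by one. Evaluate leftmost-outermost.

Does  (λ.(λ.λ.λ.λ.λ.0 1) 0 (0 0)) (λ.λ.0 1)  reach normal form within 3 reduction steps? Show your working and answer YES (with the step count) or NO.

Answer: YES — reaches normal form λ.λ.λ.0 1 in 3 ≤ 3 steps

Reduction:
  start: (λ.(λ.λ.λ.λ.λ.0 1) 0 (0 0)) (λ.λ.0 1)
  step 1: (λ.λ.λ.λ.λ.0 1) (λ.λ.0 1) ((λ.λ.0 1) (λ.λ.0 1))
  step 2: (λ.λ.λ.λ.0 1) ((λ.λ.0 1) (λ.λ.0 1))
  step 3: λ.λ.λ.0 1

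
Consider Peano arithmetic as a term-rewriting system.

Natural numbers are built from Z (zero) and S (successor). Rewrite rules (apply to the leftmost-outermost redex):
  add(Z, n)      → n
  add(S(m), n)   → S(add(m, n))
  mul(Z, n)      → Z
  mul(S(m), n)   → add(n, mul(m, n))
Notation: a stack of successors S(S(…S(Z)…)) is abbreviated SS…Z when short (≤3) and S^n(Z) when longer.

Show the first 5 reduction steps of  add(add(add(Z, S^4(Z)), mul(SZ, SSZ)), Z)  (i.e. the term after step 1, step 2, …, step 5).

  start: add(add(add(Z, S^4(Z)), mul(SZ, SSZ)), Z)
  step 1: add(add(S^4(Z), mul(SZ, SSZ)), Z)
  step 2: add(S(add(SSSZ, mul(SZ, SSZ))), Z)
  step 3: S(add(add(SSSZ, mul(SZ, SSZ)), Z))
  step 4: S(add(S(add(SSZ, mul(SZ, SSZ))), Z))
  step 5: S(S(add(add(SSZ, mul(SZ, SSZ)), Z)))

Answer: after 5 steps: S(S(add(add(SSZ, mul(SZ, SSZ)), Z)))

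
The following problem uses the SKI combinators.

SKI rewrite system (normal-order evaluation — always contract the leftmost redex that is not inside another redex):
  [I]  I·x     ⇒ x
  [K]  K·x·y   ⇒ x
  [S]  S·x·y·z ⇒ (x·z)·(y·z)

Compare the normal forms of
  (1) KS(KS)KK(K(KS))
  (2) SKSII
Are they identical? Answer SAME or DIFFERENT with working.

Term A:
  start: KS(KS)KK(K(KS))
  →1  SKK(K(KS))
  →2  K(K(KS))(K(K(KS)))
  →3  K(KS)

Term B:
  start: SKSII
  →1  KI(SI)I
  →2  II
  →3  I

Answer: DIFFERENT — A ⇓ K(KS), B ⇓ I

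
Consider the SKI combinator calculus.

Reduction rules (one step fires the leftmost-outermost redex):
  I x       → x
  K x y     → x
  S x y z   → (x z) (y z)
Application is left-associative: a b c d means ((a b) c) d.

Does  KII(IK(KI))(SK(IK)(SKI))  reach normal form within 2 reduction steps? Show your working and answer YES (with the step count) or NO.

  start: KII(IK(KI))(SK(IK)(SKI))
  →1  I(IK(KI))(SK(IK)(SKI))
  →2  IK(KI)(SK(IK)(SKI))

Answer: NO — after 2 steps the term is IK(KI)(SK(IK)(SKI)), not yet normal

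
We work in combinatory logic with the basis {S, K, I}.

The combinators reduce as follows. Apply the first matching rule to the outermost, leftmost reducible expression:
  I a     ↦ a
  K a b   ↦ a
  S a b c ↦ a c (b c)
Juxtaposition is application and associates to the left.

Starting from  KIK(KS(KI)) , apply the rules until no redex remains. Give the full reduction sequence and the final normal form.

  start: KIK(KS(KI))
  step 1: I(KS(KI))
  step 2: KS(KI)
  step 3: S

Answer: normal form = S  (in 3 steps)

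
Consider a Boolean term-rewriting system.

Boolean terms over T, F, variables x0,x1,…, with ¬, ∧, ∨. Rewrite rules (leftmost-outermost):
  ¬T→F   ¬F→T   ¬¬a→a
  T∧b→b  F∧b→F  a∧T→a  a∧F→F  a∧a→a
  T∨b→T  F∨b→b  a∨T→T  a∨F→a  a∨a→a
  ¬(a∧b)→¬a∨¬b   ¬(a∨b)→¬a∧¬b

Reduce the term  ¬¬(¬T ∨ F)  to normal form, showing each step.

  start: ¬¬(¬T ∨ F)
  step 1: ¬T ∨ F
  step 2: ¬T
  step 3: F

Answer: normal form = F  (in 3 steps)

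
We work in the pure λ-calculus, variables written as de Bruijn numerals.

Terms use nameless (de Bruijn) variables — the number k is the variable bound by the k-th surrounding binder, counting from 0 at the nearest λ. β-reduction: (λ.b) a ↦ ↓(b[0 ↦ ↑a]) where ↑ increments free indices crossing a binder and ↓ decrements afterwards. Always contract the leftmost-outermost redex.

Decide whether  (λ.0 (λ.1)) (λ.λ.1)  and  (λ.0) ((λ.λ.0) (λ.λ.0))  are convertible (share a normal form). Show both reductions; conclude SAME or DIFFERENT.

Answer: DIFFERENT — A ⇓ λ.λ.λ.λ.1, B ⇓ λ.0

Derivation:
Term A:
  start: (λ.0 (λ.1)) (λ.λ.1)
  step 1: (λ.λ.1) (λ.λ.λ.1)
  step 2: λ.λ.λ.λ.1

Term B:
  start: (λ.0) ((λ.λ.0) (λ.λ.0))
  step 1: (λ.λ.0) (λ.λ.0)
  step 2: λ.0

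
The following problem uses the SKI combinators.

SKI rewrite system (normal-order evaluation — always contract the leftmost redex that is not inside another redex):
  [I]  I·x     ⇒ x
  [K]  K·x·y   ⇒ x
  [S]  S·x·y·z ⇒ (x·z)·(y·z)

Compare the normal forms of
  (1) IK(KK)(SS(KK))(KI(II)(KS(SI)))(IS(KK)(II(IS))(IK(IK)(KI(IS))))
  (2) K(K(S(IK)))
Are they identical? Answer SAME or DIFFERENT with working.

Answer: SAME — A ⇓ K(K(SK)), B ⇓ K(K(SK))

Derivation:
Term A:
  start: IK(KK)(SS(KK))(KI(II)(KS(SI)))(IS(KK)(II(IS))(IK(IK)(KI(IS))))
  →1  K(KK)(SS(KK))(KI(II)(KS(SI)))(IS(KK)(II(IS))(IK(IK)(KI(IS))))
  →2  KK(KI(II)(KS(SI)))(IS(KK)(II(IS))(IK(IK)(KI(IS))))
  →3  K(IS(KK)(II(IS))(IK(IK)(KI(IS))))
  →4  K(S(KK)(II(IS))(IK(IK)(KI(IS))))
  →5  K(KK(IK(IK)(KI(IS)))(II(IS)(IK(IK)(KI(IS)))))
  →6  K(K(II(IS)(IK(IK)(KI(IS)))))
  →7  K(K(I(IS)(IK(IK)(KI(IS)))))
  →8  K(K(IS(IK(IK)(KI(IS)))))
  →9  K(K(S(IK(IK)(KI(IS)))))
  →10  K(K(S(K(IK)(KI(IS)))))
  →11  K(K(S(IK)))
  →12  K(K(SK))

Term B:
  start: K(K(S(IK)))
  →1  K(K(SK))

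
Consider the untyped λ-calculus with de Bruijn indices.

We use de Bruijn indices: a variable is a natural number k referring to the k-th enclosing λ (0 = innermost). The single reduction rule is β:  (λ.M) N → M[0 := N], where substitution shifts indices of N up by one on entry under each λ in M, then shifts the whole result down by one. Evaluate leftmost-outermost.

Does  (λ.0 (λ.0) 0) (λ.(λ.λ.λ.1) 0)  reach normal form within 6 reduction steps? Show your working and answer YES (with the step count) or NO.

Answer: YES — reaches normal form λ.λ.λ.λ.1 in 5 ≤ 6 steps

Working:
  start: (λ.0 (λ.0) 0) (λ.(λ.λ.λ.1) 0)
  [1] (λ.(λ.λ.λ.1) 0) (λ.0) (λ.(λ.λ.λ.1) 0)
  [2] (λ.λ.λ.1) (λ.0) (λ.(λ.λ.λ.1) 0)
  [3] (λ.λ.1) (λ.(λ.λ.λ.1) 0)
  [4] λ.λ.(λ.λ.λ.1) 0
  [5] λ.λ.λ.λ.1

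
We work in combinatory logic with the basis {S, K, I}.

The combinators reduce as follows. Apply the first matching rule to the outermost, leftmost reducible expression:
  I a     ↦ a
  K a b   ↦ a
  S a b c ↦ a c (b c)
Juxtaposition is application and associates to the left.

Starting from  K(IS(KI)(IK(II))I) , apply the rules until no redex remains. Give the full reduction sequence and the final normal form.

  start: K(IS(KI)(IK(II))I)
  step 1: K(S(KI)(IK(II))I)
  step 2: K(KII(IK(II)I))
  step 3: K(I(IK(II)I))
  step 4: K(IK(II)I)
  step 5: K(K(II)I)
  step 6: K(II)
  step 7: KI

Answer: normal form = KI  (in 7 steps)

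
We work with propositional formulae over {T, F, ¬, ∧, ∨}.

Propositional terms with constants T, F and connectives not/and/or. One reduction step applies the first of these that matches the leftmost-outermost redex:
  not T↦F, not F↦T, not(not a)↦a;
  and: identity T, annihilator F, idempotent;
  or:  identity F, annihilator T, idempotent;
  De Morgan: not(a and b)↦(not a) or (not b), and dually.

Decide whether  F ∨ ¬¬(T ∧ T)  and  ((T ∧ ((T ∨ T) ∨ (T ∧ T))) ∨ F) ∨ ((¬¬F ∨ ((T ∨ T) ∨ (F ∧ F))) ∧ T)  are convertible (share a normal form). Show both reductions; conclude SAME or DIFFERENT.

Answer: SAME — A ⇓ T, B ⇓ T

Reduction:
Term A:
  start: F ∨ ¬¬(T ∧ T)
  →1  ¬¬(T ∧ T)
  →2  T ∧ T
  →3  T

Term B:
  start: ((T ∧ ((T ∨ T) ∨ (T ∧ T))) ∨ F) ∨ ((¬¬F ∨ ((T ∨ T) ∨ (F ∧ F))) ∧ T)
  →1  (T ∧ ((T ∨ T) ∨ (T ∧ T))) ∨ ((¬¬F ∨ ((T ∨ T) ∨ (F ∧ F))) ∧ T)
  →2  ((T ∨ T) ∨ (T ∧ T)) ∨ ((¬¬F ∨ ((T ∨ T) ∨ (F ∧ F))) ∧ T)
  →3  (T ∨ (T ∧ T)) ∨ ((¬¬F ∨ ((T ∨ T) ∨ (F ∧ F))) ∧ T)
  →4  T ∨ ((¬¬F ∨ ((T ∨ T) ∨ (F ∧ F))) ∧ T)
  →5  T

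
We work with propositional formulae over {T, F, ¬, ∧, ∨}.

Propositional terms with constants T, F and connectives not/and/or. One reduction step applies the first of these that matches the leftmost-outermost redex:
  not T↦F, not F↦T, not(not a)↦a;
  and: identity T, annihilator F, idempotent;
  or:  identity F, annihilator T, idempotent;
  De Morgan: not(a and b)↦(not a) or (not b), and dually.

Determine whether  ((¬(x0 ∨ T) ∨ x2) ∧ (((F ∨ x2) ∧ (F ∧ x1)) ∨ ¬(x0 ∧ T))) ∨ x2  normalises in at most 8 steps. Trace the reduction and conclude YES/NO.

  start: ((¬(x0 ∨ T) ∨ x2) ∧ (((F ∨ x2) ∧ (F ∧ x1)) ∨ ¬(x0 ∧ T))) ∨ x2
  step 1: (((¬x0 ∧ ¬T) ∨ x2) ∧ (((F ∨ x2) ∧ (F ∧ x1)) ∨ ¬(x0 ∧ T))) ∨ x2
  step 2: (((¬x0 ∧ F) ∨ x2) ∧ (((F ∨ x2) ∧ (F ∧ x1)) ∨ ¬(x0 ∧ T))) ∨ x2
  step 3: ((F ∨ x2) ∧ (((F ∨ x2) ∧ (F ∧ x1)) ∨ ¬(x0 ∧ T))) ∨ x2
  step 4: (x2 ∧ (((F ∨ x2) ∧ (F ∧ x1)) ∨ ¬(x0 ∧ T))) ∨ x2
  step 5: (x2 ∧ ((x2 ∧ (F ∧ x1)) ∨ ¬(x0 ∧ T))) ∨ x2
  step 6: (x2 ∧ ((x2 ∧ F) ∨ ¬(x0 ∧ T))) ∨ x2
  step 7: (x2 ∧ (F ∨ ¬(x0 ∧ T))) ∨ x2
  step 8: (x2 ∧ ¬(x0 ∧ T)) ∨ x2

Answer: NO — after 8 steps the term is (x2 ∧ ¬(x0 ∧ T)) ∨ x2, not yet normal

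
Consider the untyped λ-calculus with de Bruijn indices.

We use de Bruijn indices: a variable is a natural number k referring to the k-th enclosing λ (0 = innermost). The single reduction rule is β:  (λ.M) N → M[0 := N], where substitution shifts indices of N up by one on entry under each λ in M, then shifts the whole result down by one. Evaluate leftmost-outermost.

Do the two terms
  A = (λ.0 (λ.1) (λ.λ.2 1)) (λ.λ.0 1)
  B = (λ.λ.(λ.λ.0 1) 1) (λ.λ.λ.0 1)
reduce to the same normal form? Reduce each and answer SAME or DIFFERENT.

Term A:
  start: (λ.0 (λ.1) (λ.λ.2 1)) (λ.λ.0 1)
  [1] (λ.λ.0 1) (λ.λ.λ.0 1) (λ.λ.(λ.λ.0 1) 1)
  [2] (λ.0 (λ.λ.λ.0 1)) (λ.λ.(λ.λ.0 1) 1)
  [3] (λ.λ.(λ.λ.0 1) 1) (λ.λ.λ.0 1)
  [4] λ.(λ.λ.0 1) (λ.λ.λ.0 1)
  [5] λ.λ.0 (λ.λ.λ.0 1)

Term B:
  start: (λ.λ.(λ.λ.0 1) 1) (λ.λ.λ.0 1)
  [1] λ.(λ.λ.0 1) (λ.λ.λ.0 1)
  [2] λ.λ.0 (λ.λ.λ.0 1)

Answer: SAME — A ⇓ λ.λ.0 (λ.λ.λ.0 1), B ⇓ λ.λ.0 (λ.λ.λ.0 1)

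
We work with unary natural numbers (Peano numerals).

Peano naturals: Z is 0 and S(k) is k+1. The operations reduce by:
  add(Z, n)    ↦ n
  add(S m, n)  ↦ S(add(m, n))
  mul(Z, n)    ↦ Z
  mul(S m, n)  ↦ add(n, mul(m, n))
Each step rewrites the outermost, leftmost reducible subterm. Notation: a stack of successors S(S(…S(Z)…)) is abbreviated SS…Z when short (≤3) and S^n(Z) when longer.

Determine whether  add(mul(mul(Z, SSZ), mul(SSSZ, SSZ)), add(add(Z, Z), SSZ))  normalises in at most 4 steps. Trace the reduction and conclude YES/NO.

  start: add(mul(mul(Z, SSZ), mul(SSSZ, SSZ)), add(add(Z, Z), SSZ))
  [1] add(mul(Z, mul(SSSZ, SSZ)), add(add(Z, Z), SSZ))
  [2] add(Z, add(add(Z, Z), SSZ))
  [3] add(add(Z, Z), SSZ)
  [4] add(Z, SSZ)

Answer: NO — after 4 steps the term is add(Z, SSZ), not yet normal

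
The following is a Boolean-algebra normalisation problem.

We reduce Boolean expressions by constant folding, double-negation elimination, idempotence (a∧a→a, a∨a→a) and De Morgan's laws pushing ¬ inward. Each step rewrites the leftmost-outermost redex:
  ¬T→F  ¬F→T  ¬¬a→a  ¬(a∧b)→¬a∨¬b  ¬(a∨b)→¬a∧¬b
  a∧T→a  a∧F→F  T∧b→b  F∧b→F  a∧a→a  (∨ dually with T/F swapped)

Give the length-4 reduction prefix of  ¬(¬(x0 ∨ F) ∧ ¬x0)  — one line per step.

  start: ¬(¬(x0 ∨ F) ∧ ¬x0)
  →1  ¬¬(x0 ∨ F) ∨ ¬¬x0
  →2  (x0 ∨ F) ∨ ¬¬x0
  →3  x0 ∨ ¬¬x0
  →4  x0 ∨ x0

Answer: after 4 steps: x0 ∨ x0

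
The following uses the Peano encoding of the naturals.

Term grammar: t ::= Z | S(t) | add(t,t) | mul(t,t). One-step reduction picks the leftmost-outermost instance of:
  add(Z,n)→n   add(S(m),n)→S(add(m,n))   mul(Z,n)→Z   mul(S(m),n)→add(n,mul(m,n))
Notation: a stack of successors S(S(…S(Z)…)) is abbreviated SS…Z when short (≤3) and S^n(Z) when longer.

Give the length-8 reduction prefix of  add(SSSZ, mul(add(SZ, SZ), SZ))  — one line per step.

Answer: after 8 steps: S(S(S(S(mul(add(Z, SZ), SZ)))))

Reduction:
  start: add(SSSZ, mul(add(SZ, SZ), SZ))
  step 1: S(add(SSZ, mul(add(SZ, SZ), SZ)))
  step 2: S(S(add(SZ, mul(add(SZ, SZ), SZ))))
  step 3: S(S(S(add(Z, mul(add(SZ, SZ), SZ)))))
  step 4: S(S(S(mul(add(SZ, SZ), SZ))))
  step 5: S(S(S(mul(S(add(Z, SZ)), SZ))))
  step 6: S(S(S(add(SZ, mul(add(Z, SZ), SZ)))))
  step 7: S(S(S(S(add(Z, mul(add(Z, SZ), SZ))))))
  step 8: S(S(S(S(mul(add(Z, SZ), SZ)))))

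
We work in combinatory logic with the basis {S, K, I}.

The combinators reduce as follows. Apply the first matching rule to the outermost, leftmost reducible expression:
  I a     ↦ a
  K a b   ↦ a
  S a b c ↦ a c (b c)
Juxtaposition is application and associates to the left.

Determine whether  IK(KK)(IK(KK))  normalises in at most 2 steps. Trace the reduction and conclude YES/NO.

Answer: YES — reaches normal form KK in 2 ≤ 2 steps

Derivation:
  start: IK(KK)(IK(KK))
  step 1: K(KK)(IK(KK))
  step 2: KK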